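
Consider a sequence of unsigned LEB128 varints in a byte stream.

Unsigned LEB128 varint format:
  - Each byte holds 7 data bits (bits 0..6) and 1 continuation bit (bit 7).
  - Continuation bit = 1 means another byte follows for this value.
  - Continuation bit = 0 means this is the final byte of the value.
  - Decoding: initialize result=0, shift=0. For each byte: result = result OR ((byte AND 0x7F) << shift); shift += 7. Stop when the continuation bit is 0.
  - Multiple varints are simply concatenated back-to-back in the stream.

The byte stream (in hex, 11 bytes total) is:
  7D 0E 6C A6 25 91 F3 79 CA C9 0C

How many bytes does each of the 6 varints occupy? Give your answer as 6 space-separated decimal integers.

Answer: 1 1 1 2 3 3

Derivation:
  byte[0]=0x7D cont=0 payload=0x7D=125: acc |= 125<<0 -> acc=125 shift=7 [end]
Varint 1: bytes[0:1] = 7D -> value 125 (1 byte(s))
  byte[1]=0x0E cont=0 payload=0x0E=14: acc |= 14<<0 -> acc=14 shift=7 [end]
Varint 2: bytes[1:2] = 0E -> value 14 (1 byte(s))
  byte[2]=0x6C cont=0 payload=0x6C=108: acc |= 108<<0 -> acc=108 shift=7 [end]
Varint 3: bytes[2:3] = 6C -> value 108 (1 byte(s))
  byte[3]=0xA6 cont=1 payload=0x26=38: acc |= 38<<0 -> acc=38 shift=7
  byte[4]=0x25 cont=0 payload=0x25=37: acc |= 37<<7 -> acc=4774 shift=14 [end]
Varint 4: bytes[3:5] = A6 25 -> value 4774 (2 byte(s))
  byte[5]=0x91 cont=1 payload=0x11=17: acc |= 17<<0 -> acc=17 shift=7
  byte[6]=0xF3 cont=1 payload=0x73=115: acc |= 115<<7 -> acc=14737 shift=14
  byte[7]=0x79 cont=0 payload=0x79=121: acc |= 121<<14 -> acc=1997201 shift=21 [end]
Varint 5: bytes[5:8] = 91 F3 79 -> value 1997201 (3 byte(s))
  byte[8]=0xCA cont=1 payload=0x4A=74: acc |= 74<<0 -> acc=74 shift=7
  byte[9]=0xC9 cont=1 payload=0x49=73: acc |= 73<<7 -> acc=9418 shift=14
  byte[10]=0x0C cont=0 payload=0x0C=12: acc |= 12<<14 -> acc=206026 shift=21 [end]
Varint 6: bytes[8:11] = CA C9 0C -> value 206026 (3 byte(s))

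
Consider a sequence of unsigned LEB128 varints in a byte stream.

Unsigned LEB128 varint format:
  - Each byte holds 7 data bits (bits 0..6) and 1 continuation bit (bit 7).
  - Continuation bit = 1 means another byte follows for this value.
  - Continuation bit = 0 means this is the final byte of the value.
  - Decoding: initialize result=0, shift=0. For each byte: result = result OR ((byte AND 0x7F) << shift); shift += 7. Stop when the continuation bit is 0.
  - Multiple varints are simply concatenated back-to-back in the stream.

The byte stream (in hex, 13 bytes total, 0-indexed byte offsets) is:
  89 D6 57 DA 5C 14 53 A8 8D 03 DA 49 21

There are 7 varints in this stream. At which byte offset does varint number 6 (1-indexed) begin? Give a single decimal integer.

  byte[0]=0x89 cont=1 payload=0x09=9: acc |= 9<<0 -> acc=9 shift=7
  byte[1]=0xD6 cont=1 payload=0x56=86: acc |= 86<<7 -> acc=11017 shift=14
  byte[2]=0x57 cont=0 payload=0x57=87: acc |= 87<<14 -> acc=1436425 shift=21 [end]
Varint 1: bytes[0:3] = 89 D6 57 -> value 1436425 (3 byte(s))
  byte[3]=0xDA cont=1 payload=0x5A=90: acc |= 90<<0 -> acc=90 shift=7
  byte[4]=0x5C cont=0 payload=0x5C=92: acc |= 92<<7 -> acc=11866 shift=14 [end]
Varint 2: bytes[3:5] = DA 5C -> value 11866 (2 byte(s))
  byte[5]=0x14 cont=0 payload=0x14=20: acc |= 20<<0 -> acc=20 shift=7 [end]
Varint 3: bytes[5:6] = 14 -> value 20 (1 byte(s))
  byte[6]=0x53 cont=0 payload=0x53=83: acc |= 83<<0 -> acc=83 shift=7 [end]
Varint 4: bytes[6:7] = 53 -> value 83 (1 byte(s))
  byte[7]=0xA8 cont=1 payload=0x28=40: acc |= 40<<0 -> acc=40 shift=7
  byte[8]=0x8D cont=1 payload=0x0D=13: acc |= 13<<7 -> acc=1704 shift=14
  byte[9]=0x03 cont=0 payload=0x03=3: acc |= 3<<14 -> acc=50856 shift=21 [end]
Varint 5: bytes[7:10] = A8 8D 03 -> value 50856 (3 byte(s))
  byte[10]=0xDA cont=1 payload=0x5A=90: acc |= 90<<0 -> acc=90 shift=7
  byte[11]=0x49 cont=0 payload=0x49=73: acc |= 73<<7 -> acc=9434 shift=14 [end]
Varint 6: bytes[10:12] = DA 49 -> value 9434 (2 byte(s))
  byte[12]=0x21 cont=0 payload=0x21=33: acc |= 33<<0 -> acc=33 shift=7 [end]
Varint 7: bytes[12:13] = 21 -> value 33 (1 byte(s))

Answer: 10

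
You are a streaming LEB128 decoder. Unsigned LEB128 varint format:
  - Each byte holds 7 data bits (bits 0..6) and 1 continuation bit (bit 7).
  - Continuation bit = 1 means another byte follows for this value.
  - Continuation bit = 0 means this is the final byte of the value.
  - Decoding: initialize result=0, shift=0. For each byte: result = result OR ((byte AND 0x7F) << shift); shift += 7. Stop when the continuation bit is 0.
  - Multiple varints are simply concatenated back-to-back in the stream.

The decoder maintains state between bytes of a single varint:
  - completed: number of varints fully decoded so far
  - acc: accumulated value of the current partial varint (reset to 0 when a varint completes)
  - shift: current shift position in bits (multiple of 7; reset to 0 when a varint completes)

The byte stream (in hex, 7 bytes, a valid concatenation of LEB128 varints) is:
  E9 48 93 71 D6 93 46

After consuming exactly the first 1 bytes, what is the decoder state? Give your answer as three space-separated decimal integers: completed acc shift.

Answer: 0 105 7

Derivation:
byte[0]=0xE9 cont=1 payload=0x69: acc |= 105<<0 -> completed=0 acc=105 shift=7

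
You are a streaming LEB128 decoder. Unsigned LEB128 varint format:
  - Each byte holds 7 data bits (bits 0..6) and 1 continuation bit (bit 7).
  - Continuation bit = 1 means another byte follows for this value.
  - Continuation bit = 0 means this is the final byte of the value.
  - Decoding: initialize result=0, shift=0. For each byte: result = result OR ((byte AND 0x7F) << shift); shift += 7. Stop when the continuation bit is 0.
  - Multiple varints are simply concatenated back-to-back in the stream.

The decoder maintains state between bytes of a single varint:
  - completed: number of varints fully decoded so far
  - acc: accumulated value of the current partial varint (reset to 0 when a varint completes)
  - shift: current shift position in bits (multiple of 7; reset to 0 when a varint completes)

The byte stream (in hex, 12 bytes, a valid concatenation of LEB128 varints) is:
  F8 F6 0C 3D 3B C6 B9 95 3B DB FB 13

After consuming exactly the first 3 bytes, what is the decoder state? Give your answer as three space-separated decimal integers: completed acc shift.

byte[0]=0xF8 cont=1 payload=0x78: acc |= 120<<0 -> completed=0 acc=120 shift=7
byte[1]=0xF6 cont=1 payload=0x76: acc |= 118<<7 -> completed=0 acc=15224 shift=14
byte[2]=0x0C cont=0 payload=0x0C: varint #1 complete (value=211832); reset -> completed=1 acc=0 shift=0

Answer: 1 0 0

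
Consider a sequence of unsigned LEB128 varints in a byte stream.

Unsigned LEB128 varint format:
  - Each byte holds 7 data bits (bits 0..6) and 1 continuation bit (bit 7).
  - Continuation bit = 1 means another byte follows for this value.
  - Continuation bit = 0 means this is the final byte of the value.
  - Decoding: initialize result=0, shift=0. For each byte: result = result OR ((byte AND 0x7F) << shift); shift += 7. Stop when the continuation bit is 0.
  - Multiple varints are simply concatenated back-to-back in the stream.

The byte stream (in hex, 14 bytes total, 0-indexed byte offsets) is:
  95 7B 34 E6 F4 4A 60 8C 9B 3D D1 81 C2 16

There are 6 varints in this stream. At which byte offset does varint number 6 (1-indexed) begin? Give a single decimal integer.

Answer: 10

Derivation:
  byte[0]=0x95 cont=1 payload=0x15=21: acc |= 21<<0 -> acc=21 shift=7
  byte[1]=0x7B cont=0 payload=0x7B=123: acc |= 123<<7 -> acc=15765 shift=14 [end]
Varint 1: bytes[0:2] = 95 7B -> value 15765 (2 byte(s))
  byte[2]=0x34 cont=0 payload=0x34=52: acc |= 52<<0 -> acc=52 shift=7 [end]
Varint 2: bytes[2:3] = 34 -> value 52 (1 byte(s))
  byte[3]=0xE6 cont=1 payload=0x66=102: acc |= 102<<0 -> acc=102 shift=7
  byte[4]=0xF4 cont=1 payload=0x74=116: acc |= 116<<7 -> acc=14950 shift=14
  byte[5]=0x4A cont=0 payload=0x4A=74: acc |= 74<<14 -> acc=1227366 shift=21 [end]
Varint 3: bytes[3:6] = E6 F4 4A -> value 1227366 (3 byte(s))
  byte[6]=0x60 cont=0 payload=0x60=96: acc |= 96<<0 -> acc=96 shift=7 [end]
Varint 4: bytes[6:7] = 60 -> value 96 (1 byte(s))
  byte[7]=0x8C cont=1 payload=0x0C=12: acc |= 12<<0 -> acc=12 shift=7
  byte[8]=0x9B cont=1 payload=0x1B=27: acc |= 27<<7 -> acc=3468 shift=14
  byte[9]=0x3D cont=0 payload=0x3D=61: acc |= 61<<14 -> acc=1002892 shift=21 [end]
Varint 5: bytes[7:10] = 8C 9B 3D -> value 1002892 (3 byte(s))
  byte[10]=0xD1 cont=1 payload=0x51=81: acc |= 81<<0 -> acc=81 shift=7
  byte[11]=0x81 cont=1 payload=0x01=1: acc |= 1<<7 -> acc=209 shift=14
  byte[12]=0xC2 cont=1 payload=0x42=66: acc |= 66<<14 -> acc=1081553 shift=21
  byte[13]=0x16 cont=0 payload=0x16=22: acc |= 22<<21 -> acc=47218897 shift=28 [end]
Varint 6: bytes[10:14] = D1 81 C2 16 -> value 47218897 (4 byte(s))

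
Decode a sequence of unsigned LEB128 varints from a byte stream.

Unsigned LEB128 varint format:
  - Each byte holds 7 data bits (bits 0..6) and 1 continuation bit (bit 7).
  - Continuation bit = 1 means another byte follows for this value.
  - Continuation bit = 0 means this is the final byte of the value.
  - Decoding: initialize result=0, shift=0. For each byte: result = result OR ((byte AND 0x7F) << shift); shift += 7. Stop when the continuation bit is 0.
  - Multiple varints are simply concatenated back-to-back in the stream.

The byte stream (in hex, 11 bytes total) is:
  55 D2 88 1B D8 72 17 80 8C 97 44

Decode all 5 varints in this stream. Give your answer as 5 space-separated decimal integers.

Answer: 85 443474 14680 23 142984704

Derivation:
  byte[0]=0x55 cont=0 payload=0x55=85: acc |= 85<<0 -> acc=85 shift=7 [end]
Varint 1: bytes[0:1] = 55 -> value 85 (1 byte(s))
  byte[1]=0xD2 cont=1 payload=0x52=82: acc |= 82<<0 -> acc=82 shift=7
  byte[2]=0x88 cont=1 payload=0x08=8: acc |= 8<<7 -> acc=1106 shift=14
  byte[3]=0x1B cont=0 payload=0x1B=27: acc |= 27<<14 -> acc=443474 shift=21 [end]
Varint 2: bytes[1:4] = D2 88 1B -> value 443474 (3 byte(s))
  byte[4]=0xD8 cont=1 payload=0x58=88: acc |= 88<<0 -> acc=88 shift=7
  byte[5]=0x72 cont=0 payload=0x72=114: acc |= 114<<7 -> acc=14680 shift=14 [end]
Varint 3: bytes[4:6] = D8 72 -> value 14680 (2 byte(s))
  byte[6]=0x17 cont=0 payload=0x17=23: acc |= 23<<0 -> acc=23 shift=7 [end]
Varint 4: bytes[6:7] = 17 -> value 23 (1 byte(s))
  byte[7]=0x80 cont=1 payload=0x00=0: acc |= 0<<0 -> acc=0 shift=7
  byte[8]=0x8C cont=1 payload=0x0C=12: acc |= 12<<7 -> acc=1536 shift=14
  byte[9]=0x97 cont=1 payload=0x17=23: acc |= 23<<14 -> acc=378368 shift=21
  byte[10]=0x44 cont=0 payload=0x44=68: acc |= 68<<21 -> acc=142984704 shift=28 [end]
Varint 5: bytes[7:11] = 80 8C 97 44 -> value 142984704 (4 byte(s))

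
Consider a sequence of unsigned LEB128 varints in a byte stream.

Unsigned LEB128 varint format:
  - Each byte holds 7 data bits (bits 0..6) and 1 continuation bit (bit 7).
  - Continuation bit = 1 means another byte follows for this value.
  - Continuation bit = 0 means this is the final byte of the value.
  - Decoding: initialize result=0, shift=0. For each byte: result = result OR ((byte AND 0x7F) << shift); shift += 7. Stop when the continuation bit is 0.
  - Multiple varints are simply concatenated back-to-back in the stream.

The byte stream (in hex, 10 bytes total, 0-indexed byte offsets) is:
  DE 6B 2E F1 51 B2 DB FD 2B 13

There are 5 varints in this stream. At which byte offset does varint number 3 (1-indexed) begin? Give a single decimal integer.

  byte[0]=0xDE cont=1 payload=0x5E=94: acc |= 94<<0 -> acc=94 shift=7
  byte[1]=0x6B cont=0 payload=0x6B=107: acc |= 107<<7 -> acc=13790 shift=14 [end]
Varint 1: bytes[0:2] = DE 6B -> value 13790 (2 byte(s))
  byte[2]=0x2E cont=0 payload=0x2E=46: acc |= 46<<0 -> acc=46 shift=7 [end]
Varint 2: bytes[2:3] = 2E -> value 46 (1 byte(s))
  byte[3]=0xF1 cont=1 payload=0x71=113: acc |= 113<<0 -> acc=113 shift=7
  byte[4]=0x51 cont=0 payload=0x51=81: acc |= 81<<7 -> acc=10481 shift=14 [end]
Varint 3: bytes[3:5] = F1 51 -> value 10481 (2 byte(s))
  byte[5]=0xB2 cont=1 payload=0x32=50: acc |= 50<<0 -> acc=50 shift=7
  byte[6]=0xDB cont=1 payload=0x5B=91: acc |= 91<<7 -> acc=11698 shift=14
  byte[7]=0xFD cont=1 payload=0x7D=125: acc |= 125<<14 -> acc=2059698 shift=21
  byte[8]=0x2B cont=0 payload=0x2B=43: acc |= 43<<21 -> acc=92237234 shift=28 [end]
Varint 4: bytes[5:9] = B2 DB FD 2B -> value 92237234 (4 byte(s))
  byte[9]=0x13 cont=0 payload=0x13=19: acc |= 19<<0 -> acc=19 shift=7 [end]
Varint 5: bytes[9:10] = 13 -> value 19 (1 byte(s))

Answer: 3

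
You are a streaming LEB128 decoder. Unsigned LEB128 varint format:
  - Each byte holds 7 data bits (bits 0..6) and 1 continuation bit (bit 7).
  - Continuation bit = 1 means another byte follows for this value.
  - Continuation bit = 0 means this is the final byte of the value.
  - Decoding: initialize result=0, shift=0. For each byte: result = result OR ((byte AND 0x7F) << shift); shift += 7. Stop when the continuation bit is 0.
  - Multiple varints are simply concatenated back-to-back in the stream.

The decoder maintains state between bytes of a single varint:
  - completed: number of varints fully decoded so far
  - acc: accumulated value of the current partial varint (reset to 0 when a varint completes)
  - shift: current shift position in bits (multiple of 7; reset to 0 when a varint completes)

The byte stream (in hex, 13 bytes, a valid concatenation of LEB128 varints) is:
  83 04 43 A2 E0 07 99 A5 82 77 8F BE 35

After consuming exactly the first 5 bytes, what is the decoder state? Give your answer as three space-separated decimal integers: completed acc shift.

byte[0]=0x83 cont=1 payload=0x03: acc |= 3<<0 -> completed=0 acc=3 shift=7
byte[1]=0x04 cont=0 payload=0x04: varint #1 complete (value=515); reset -> completed=1 acc=0 shift=0
byte[2]=0x43 cont=0 payload=0x43: varint #2 complete (value=67); reset -> completed=2 acc=0 shift=0
byte[3]=0xA2 cont=1 payload=0x22: acc |= 34<<0 -> completed=2 acc=34 shift=7
byte[4]=0xE0 cont=1 payload=0x60: acc |= 96<<7 -> completed=2 acc=12322 shift=14

Answer: 2 12322 14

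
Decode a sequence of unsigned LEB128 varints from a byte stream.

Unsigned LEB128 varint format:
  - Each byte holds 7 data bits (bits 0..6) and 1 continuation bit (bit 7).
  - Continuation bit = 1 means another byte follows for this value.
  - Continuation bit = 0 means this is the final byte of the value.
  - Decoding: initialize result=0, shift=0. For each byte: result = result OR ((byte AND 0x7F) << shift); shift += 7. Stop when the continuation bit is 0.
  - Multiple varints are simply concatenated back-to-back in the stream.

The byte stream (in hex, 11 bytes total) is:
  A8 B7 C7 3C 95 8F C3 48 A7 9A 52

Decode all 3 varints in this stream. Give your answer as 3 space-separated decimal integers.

  byte[0]=0xA8 cont=1 payload=0x28=40: acc |= 40<<0 -> acc=40 shift=7
  byte[1]=0xB7 cont=1 payload=0x37=55: acc |= 55<<7 -> acc=7080 shift=14
  byte[2]=0xC7 cont=1 payload=0x47=71: acc |= 71<<14 -> acc=1170344 shift=21
  byte[3]=0x3C cont=0 payload=0x3C=60: acc |= 60<<21 -> acc=126999464 shift=28 [end]
Varint 1: bytes[0:4] = A8 B7 C7 3C -> value 126999464 (4 byte(s))
  byte[4]=0x95 cont=1 payload=0x15=21: acc |= 21<<0 -> acc=21 shift=7
  byte[5]=0x8F cont=1 payload=0x0F=15: acc |= 15<<7 -> acc=1941 shift=14
  byte[6]=0xC3 cont=1 payload=0x43=67: acc |= 67<<14 -> acc=1099669 shift=21
  byte[7]=0x48 cont=0 payload=0x48=72: acc |= 72<<21 -> acc=152094613 shift=28 [end]
Varint 2: bytes[4:8] = 95 8F C3 48 -> value 152094613 (4 byte(s))
  byte[8]=0xA7 cont=1 payload=0x27=39: acc |= 39<<0 -> acc=39 shift=7
  byte[9]=0x9A cont=1 payload=0x1A=26: acc |= 26<<7 -> acc=3367 shift=14
  byte[10]=0x52 cont=0 payload=0x52=82: acc |= 82<<14 -> acc=1346855 shift=21 [end]
Varint 3: bytes[8:11] = A7 9A 52 -> value 1346855 (3 byte(s))

Answer: 126999464 152094613 1346855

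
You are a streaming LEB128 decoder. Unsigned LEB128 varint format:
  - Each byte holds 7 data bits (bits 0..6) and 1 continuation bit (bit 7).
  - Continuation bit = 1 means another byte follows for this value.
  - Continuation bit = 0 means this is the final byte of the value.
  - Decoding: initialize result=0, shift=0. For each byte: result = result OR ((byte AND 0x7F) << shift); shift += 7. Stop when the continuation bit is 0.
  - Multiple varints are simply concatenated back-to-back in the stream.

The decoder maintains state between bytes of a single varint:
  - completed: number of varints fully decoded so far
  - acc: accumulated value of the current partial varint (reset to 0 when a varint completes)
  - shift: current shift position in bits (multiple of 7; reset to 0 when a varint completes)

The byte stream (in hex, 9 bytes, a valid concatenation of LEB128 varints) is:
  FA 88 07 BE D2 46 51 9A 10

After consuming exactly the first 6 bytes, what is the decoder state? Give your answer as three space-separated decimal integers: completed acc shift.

byte[0]=0xFA cont=1 payload=0x7A: acc |= 122<<0 -> completed=0 acc=122 shift=7
byte[1]=0x88 cont=1 payload=0x08: acc |= 8<<7 -> completed=0 acc=1146 shift=14
byte[2]=0x07 cont=0 payload=0x07: varint #1 complete (value=115834); reset -> completed=1 acc=0 shift=0
byte[3]=0xBE cont=1 payload=0x3E: acc |= 62<<0 -> completed=1 acc=62 shift=7
byte[4]=0xD2 cont=1 payload=0x52: acc |= 82<<7 -> completed=1 acc=10558 shift=14
byte[5]=0x46 cont=0 payload=0x46: varint #2 complete (value=1157438); reset -> completed=2 acc=0 shift=0

Answer: 2 0 0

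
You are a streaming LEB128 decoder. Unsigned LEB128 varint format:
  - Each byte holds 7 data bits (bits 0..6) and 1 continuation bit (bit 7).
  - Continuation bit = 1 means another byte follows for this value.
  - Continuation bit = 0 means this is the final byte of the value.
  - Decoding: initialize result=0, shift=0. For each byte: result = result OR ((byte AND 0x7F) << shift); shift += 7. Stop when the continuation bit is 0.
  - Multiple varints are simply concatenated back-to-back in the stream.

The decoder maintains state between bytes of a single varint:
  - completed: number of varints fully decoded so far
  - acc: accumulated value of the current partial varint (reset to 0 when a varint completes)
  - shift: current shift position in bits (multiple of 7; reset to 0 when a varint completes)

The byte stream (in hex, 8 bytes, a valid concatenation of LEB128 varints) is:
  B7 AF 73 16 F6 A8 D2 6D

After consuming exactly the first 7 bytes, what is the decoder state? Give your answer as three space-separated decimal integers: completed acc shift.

byte[0]=0xB7 cont=1 payload=0x37: acc |= 55<<0 -> completed=0 acc=55 shift=7
byte[1]=0xAF cont=1 payload=0x2F: acc |= 47<<7 -> completed=0 acc=6071 shift=14
byte[2]=0x73 cont=0 payload=0x73: varint #1 complete (value=1890231); reset -> completed=1 acc=0 shift=0
byte[3]=0x16 cont=0 payload=0x16: varint #2 complete (value=22); reset -> completed=2 acc=0 shift=0
byte[4]=0xF6 cont=1 payload=0x76: acc |= 118<<0 -> completed=2 acc=118 shift=7
byte[5]=0xA8 cont=1 payload=0x28: acc |= 40<<7 -> completed=2 acc=5238 shift=14
byte[6]=0xD2 cont=1 payload=0x52: acc |= 82<<14 -> completed=2 acc=1348726 shift=21

Answer: 2 1348726 21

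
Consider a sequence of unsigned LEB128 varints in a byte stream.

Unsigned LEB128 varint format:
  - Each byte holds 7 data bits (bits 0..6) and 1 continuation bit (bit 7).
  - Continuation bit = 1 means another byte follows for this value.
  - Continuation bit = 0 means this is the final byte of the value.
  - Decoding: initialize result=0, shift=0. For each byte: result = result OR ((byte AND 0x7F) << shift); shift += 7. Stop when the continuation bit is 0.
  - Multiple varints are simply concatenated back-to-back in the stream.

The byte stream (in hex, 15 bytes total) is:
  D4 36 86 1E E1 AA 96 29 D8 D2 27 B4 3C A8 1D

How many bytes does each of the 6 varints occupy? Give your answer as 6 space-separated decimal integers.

  byte[0]=0xD4 cont=1 payload=0x54=84: acc |= 84<<0 -> acc=84 shift=7
  byte[1]=0x36 cont=0 payload=0x36=54: acc |= 54<<7 -> acc=6996 shift=14 [end]
Varint 1: bytes[0:2] = D4 36 -> value 6996 (2 byte(s))
  byte[2]=0x86 cont=1 payload=0x06=6: acc |= 6<<0 -> acc=6 shift=7
  byte[3]=0x1E cont=0 payload=0x1E=30: acc |= 30<<7 -> acc=3846 shift=14 [end]
Varint 2: bytes[2:4] = 86 1E -> value 3846 (2 byte(s))
  byte[4]=0xE1 cont=1 payload=0x61=97: acc |= 97<<0 -> acc=97 shift=7
  byte[5]=0xAA cont=1 payload=0x2A=42: acc |= 42<<7 -> acc=5473 shift=14
  byte[6]=0x96 cont=1 payload=0x16=22: acc |= 22<<14 -> acc=365921 shift=21
  byte[7]=0x29 cont=0 payload=0x29=41: acc |= 41<<21 -> acc=86349153 shift=28 [end]
Varint 3: bytes[4:8] = E1 AA 96 29 -> value 86349153 (4 byte(s))
  byte[8]=0xD8 cont=1 payload=0x58=88: acc |= 88<<0 -> acc=88 shift=7
  byte[9]=0xD2 cont=1 payload=0x52=82: acc |= 82<<7 -> acc=10584 shift=14
  byte[10]=0x27 cont=0 payload=0x27=39: acc |= 39<<14 -> acc=649560 shift=21 [end]
Varint 4: bytes[8:11] = D8 D2 27 -> value 649560 (3 byte(s))
  byte[11]=0xB4 cont=1 payload=0x34=52: acc |= 52<<0 -> acc=52 shift=7
  byte[12]=0x3C cont=0 payload=0x3C=60: acc |= 60<<7 -> acc=7732 shift=14 [end]
Varint 5: bytes[11:13] = B4 3C -> value 7732 (2 byte(s))
  byte[13]=0xA8 cont=1 payload=0x28=40: acc |= 40<<0 -> acc=40 shift=7
  byte[14]=0x1D cont=0 payload=0x1D=29: acc |= 29<<7 -> acc=3752 shift=14 [end]
Varint 6: bytes[13:15] = A8 1D -> value 3752 (2 byte(s))

Answer: 2 2 4 3 2 2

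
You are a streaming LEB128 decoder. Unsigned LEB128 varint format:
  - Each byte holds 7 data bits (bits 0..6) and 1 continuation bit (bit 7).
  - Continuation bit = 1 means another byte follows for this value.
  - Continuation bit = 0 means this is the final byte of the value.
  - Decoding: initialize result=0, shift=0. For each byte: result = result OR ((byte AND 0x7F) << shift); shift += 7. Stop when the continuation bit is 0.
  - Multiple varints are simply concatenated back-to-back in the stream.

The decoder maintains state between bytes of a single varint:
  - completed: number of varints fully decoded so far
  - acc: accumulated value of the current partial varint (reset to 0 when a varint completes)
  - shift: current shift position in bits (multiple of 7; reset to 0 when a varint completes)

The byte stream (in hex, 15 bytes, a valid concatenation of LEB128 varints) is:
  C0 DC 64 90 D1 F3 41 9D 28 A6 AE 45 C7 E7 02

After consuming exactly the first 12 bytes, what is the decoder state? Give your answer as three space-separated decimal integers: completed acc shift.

byte[0]=0xC0 cont=1 payload=0x40: acc |= 64<<0 -> completed=0 acc=64 shift=7
byte[1]=0xDC cont=1 payload=0x5C: acc |= 92<<7 -> completed=0 acc=11840 shift=14
byte[2]=0x64 cont=0 payload=0x64: varint #1 complete (value=1650240); reset -> completed=1 acc=0 shift=0
byte[3]=0x90 cont=1 payload=0x10: acc |= 16<<0 -> completed=1 acc=16 shift=7
byte[4]=0xD1 cont=1 payload=0x51: acc |= 81<<7 -> completed=1 acc=10384 shift=14
byte[5]=0xF3 cont=1 payload=0x73: acc |= 115<<14 -> completed=1 acc=1894544 shift=21
byte[6]=0x41 cont=0 payload=0x41: varint #2 complete (value=138209424); reset -> completed=2 acc=0 shift=0
byte[7]=0x9D cont=1 payload=0x1D: acc |= 29<<0 -> completed=2 acc=29 shift=7
byte[8]=0x28 cont=0 payload=0x28: varint #3 complete (value=5149); reset -> completed=3 acc=0 shift=0
byte[9]=0xA6 cont=1 payload=0x26: acc |= 38<<0 -> completed=3 acc=38 shift=7
byte[10]=0xAE cont=1 payload=0x2E: acc |= 46<<7 -> completed=3 acc=5926 shift=14
byte[11]=0x45 cont=0 payload=0x45: varint #4 complete (value=1136422); reset -> completed=4 acc=0 shift=0

Answer: 4 0 0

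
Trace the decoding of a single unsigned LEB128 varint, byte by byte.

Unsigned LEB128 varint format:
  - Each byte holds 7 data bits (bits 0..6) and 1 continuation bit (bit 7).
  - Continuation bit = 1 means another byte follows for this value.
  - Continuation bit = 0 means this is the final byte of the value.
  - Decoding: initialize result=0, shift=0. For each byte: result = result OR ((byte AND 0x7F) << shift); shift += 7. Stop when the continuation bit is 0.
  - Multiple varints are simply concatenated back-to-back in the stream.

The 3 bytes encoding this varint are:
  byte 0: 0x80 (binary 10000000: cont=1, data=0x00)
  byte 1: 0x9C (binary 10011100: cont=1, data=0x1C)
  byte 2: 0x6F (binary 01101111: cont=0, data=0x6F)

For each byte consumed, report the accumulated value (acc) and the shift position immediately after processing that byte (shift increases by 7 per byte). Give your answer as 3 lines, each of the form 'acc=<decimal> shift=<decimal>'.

Answer: acc=0 shift=7
acc=3584 shift=14
acc=1822208 shift=21

Derivation:
byte 0=0x80: payload=0x00=0, contrib = 0<<0 = 0; acc -> 0, shift -> 7
byte 1=0x9C: payload=0x1C=28, contrib = 28<<7 = 3584; acc -> 3584, shift -> 14
byte 2=0x6F: payload=0x6F=111, contrib = 111<<14 = 1818624; acc -> 1822208, shift -> 21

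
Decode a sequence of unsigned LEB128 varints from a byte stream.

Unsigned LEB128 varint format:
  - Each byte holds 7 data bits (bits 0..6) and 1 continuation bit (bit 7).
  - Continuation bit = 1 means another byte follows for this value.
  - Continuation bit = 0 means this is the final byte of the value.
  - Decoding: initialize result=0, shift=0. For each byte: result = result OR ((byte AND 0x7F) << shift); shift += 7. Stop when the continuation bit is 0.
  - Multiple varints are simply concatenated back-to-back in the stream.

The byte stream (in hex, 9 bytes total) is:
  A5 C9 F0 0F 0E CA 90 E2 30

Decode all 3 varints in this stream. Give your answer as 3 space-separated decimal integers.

  byte[0]=0xA5 cont=1 payload=0x25=37: acc |= 37<<0 -> acc=37 shift=7
  byte[1]=0xC9 cont=1 payload=0x49=73: acc |= 73<<7 -> acc=9381 shift=14
  byte[2]=0xF0 cont=1 payload=0x70=112: acc |= 112<<14 -> acc=1844389 shift=21
  byte[3]=0x0F cont=0 payload=0x0F=15: acc |= 15<<21 -> acc=33301669 shift=28 [end]
Varint 1: bytes[0:4] = A5 C9 F0 0F -> value 33301669 (4 byte(s))
  byte[4]=0x0E cont=0 payload=0x0E=14: acc |= 14<<0 -> acc=14 shift=7 [end]
Varint 2: bytes[4:5] = 0E -> value 14 (1 byte(s))
  byte[5]=0xCA cont=1 payload=0x4A=74: acc |= 74<<0 -> acc=74 shift=7
  byte[6]=0x90 cont=1 payload=0x10=16: acc |= 16<<7 -> acc=2122 shift=14
  byte[7]=0xE2 cont=1 payload=0x62=98: acc |= 98<<14 -> acc=1607754 shift=21
  byte[8]=0x30 cont=0 payload=0x30=48: acc |= 48<<21 -> acc=102271050 shift=28 [end]
Varint 3: bytes[5:9] = CA 90 E2 30 -> value 102271050 (4 byte(s))

Answer: 33301669 14 102271050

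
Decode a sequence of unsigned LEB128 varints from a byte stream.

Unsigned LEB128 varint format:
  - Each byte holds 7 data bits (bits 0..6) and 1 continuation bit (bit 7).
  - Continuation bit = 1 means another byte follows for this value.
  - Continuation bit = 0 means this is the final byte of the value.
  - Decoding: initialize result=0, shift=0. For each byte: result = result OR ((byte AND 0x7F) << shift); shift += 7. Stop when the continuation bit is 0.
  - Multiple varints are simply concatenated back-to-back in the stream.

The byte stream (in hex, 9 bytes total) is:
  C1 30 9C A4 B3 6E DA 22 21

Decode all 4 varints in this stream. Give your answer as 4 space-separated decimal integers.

  byte[0]=0xC1 cont=1 payload=0x41=65: acc |= 65<<0 -> acc=65 shift=7
  byte[1]=0x30 cont=0 payload=0x30=48: acc |= 48<<7 -> acc=6209 shift=14 [end]
Varint 1: bytes[0:2] = C1 30 -> value 6209 (2 byte(s))
  byte[2]=0x9C cont=1 payload=0x1C=28: acc |= 28<<0 -> acc=28 shift=7
  byte[3]=0xA4 cont=1 payload=0x24=36: acc |= 36<<7 -> acc=4636 shift=14
  byte[4]=0xB3 cont=1 payload=0x33=51: acc |= 51<<14 -> acc=840220 shift=21
  byte[5]=0x6E cont=0 payload=0x6E=110: acc |= 110<<21 -> acc=231526940 shift=28 [end]
Varint 2: bytes[2:6] = 9C A4 B3 6E -> value 231526940 (4 byte(s))
  byte[6]=0xDA cont=1 payload=0x5A=90: acc |= 90<<0 -> acc=90 shift=7
  byte[7]=0x22 cont=0 payload=0x22=34: acc |= 34<<7 -> acc=4442 shift=14 [end]
Varint 3: bytes[6:8] = DA 22 -> value 4442 (2 byte(s))
  byte[8]=0x21 cont=0 payload=0x21=33: acc |= 33<<0 -> acc=33 shift=7 [end]
Varint 4: bytes[8:9] = 21 -> value 33 (1 byte(s))

Answer: 6209 231526940 4442 33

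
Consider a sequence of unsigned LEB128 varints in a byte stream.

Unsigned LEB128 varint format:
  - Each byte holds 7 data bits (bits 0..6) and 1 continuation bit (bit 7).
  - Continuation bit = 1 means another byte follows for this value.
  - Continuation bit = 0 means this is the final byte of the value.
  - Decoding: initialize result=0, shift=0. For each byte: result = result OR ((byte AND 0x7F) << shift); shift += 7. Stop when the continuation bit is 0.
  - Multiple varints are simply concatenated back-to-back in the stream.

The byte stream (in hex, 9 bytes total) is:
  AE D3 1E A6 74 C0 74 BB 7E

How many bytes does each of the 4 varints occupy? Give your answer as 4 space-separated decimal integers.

Answer: 3 2 2 2

Derivation:
  byte[0]=0xAE cont=1 payload=0x2E=46: acc |= 46<<0 -> acc=46 shift=7
  byte[1]=0xD3 cont=1 payload=0x53=83: acc |= 83<<7 -> acc=10670 shift=14
  byte[2]=0x1E cont=0 payload=0x1E=30: acc |= 30<<14 -> acc=502190 shift=21 [end]
Varint 1: bytes[0:3] = AE D3 1E -> value 502190 (3 byte(s))
  byte[3]=0xA6 cont=1 payload=0x26=38: acc |= 38<<0 -> acc=38 shift=7
  byte[4]=0x74 cont=0 payload=0x74=116: acc |= 116<<7 -> acc=14886 shift=14 [end]
Varint 2: bytes[3:5] = A6 74 -> value 14886 (2 byte(s))
  byte[5]=0xC0 cont=1 payload=0x40=64: acc |= 64<<0 -> acc=64 shift=7
  byte[6]=0x74 cont=0 payload=0x74=116: acc |= 116<<7 -> acc=14912 shift=14 [end]
Varint 3: bytes[5:7] = C0 74 -> value 14912 (2 byte(s))
  byte[7]=0xBB cont=1 payload=0x3B=59: acc |= 59<<0 -> acc=59 shift=7
  byte[8]=0x7E cont=0 payload=0x7E=126: acc |= 126<<7 -> acc=16187 shift=14 [end]
Varint 4: bytes[7:9] = BB 7E -> value 16187 (2 byte(s))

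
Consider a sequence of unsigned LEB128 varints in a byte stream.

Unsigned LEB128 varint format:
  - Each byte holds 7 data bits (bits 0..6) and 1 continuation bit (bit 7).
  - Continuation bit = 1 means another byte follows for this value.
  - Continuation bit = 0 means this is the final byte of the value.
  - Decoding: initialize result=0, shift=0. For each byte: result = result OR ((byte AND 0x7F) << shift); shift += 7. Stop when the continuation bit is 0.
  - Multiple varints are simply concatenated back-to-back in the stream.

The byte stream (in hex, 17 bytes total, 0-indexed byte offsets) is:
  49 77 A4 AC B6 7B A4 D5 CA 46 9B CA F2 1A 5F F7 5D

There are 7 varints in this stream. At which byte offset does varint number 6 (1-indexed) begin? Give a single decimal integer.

  byte[0]=0x49 cont=0 payload=0x49=73: acc |= 73<<0 -> acc=73 shift=7 [end]
Varint 1: bytes[0:1] = 49 -> value 73 (1 byte(s))
  byte[1]=0x77 cont=0 payload=0x77=119: acc |= 119<<0 -> acc=119 shift=7 [end]
Varint 2: bytes[1:2] = 77 -> value 119 (1 byte(s))
  byte[2]=0xA4 cont=1 payload=0x24=36: acc |= 36<<0 -> acc=36 shift=7
  byte[3]=0xAC cont=1 payload=0x2C=44: acc |= 44<<7 -> acc=5668 shift=14
  byte[4]=0xB6 cont=1 payload=0x36=54: acc |= 54<<14 -> acc=890404 shift=21
  byte[5]=0x7B cont=0 payload=0x7B=123: acc |= 123<<21 -> acc=258840100 shift=28 [end]
Varint 3: bytes[2:6] = A4 AC B6 7B -> value 258840100 (4 byte(s))
  byte[6]=0xA4 cont=1 payload=0x24=36: acc |= 36<<0 -> acc=36 shift=7
  byte[7]=0xD5 cont=1 payload=0x55=85: acc |= 85<<7 -> acc=10916 shift=14
  byte[8]=0xCA cont=1 payload=0x4A=74: acc |= 74<<14 -> acc=1223332 shift=21
  byte[9]=0x46 cont=0 payload=0x46=70: acc |= 70<<21 -> acc=148023972 shift=28 [end]
Varint 4: bytes[6:10] = A4 D5 CA 46 -> value 148023972 (4 byte(s))
  byte[10]=0x9B cont=1 payload=0x1B=27: acc |= 27<<0 -> acc=27 shift=7
  byte[11]=0xCA cont=1 payload=0x4A=74: acc |= 74<<7 -> acc=9499 shift=14
  byte[12]=0xF2 cont=1 payload=0x72=114: acc |= 114<<14 -> acc=1877275 shift=21
  byte[13]=0x1A cont=0 payload=0x1A=26: acc |= 26<<21 -> acc=56403227 shift=28 [end]
Varint 5: bytes[10:14] = 9B CA F2 1A -> value 56403227 (4 byte(s))
  byte[14]=0x5F cont=0 payload=0x5F=95: acc |= 95<<0 -> acc=95 shift=7 [end]
Varint 6: bytes[14:15] = 5F -> value 95 (1 byte(s))
  byte[15]=0xF7 cont=1 payload=0x77=119: acc |= 119<<0 -> acc=119 shift=7
  byte[16]=0x5D cont=0 payload=0x5D=93: acc |= 93<<7 -> acc=12023 shift=14 [end]
Varint 7: bytes[15:17] = F7 5D -> value 12023 (2 byte(s))

Answer: 14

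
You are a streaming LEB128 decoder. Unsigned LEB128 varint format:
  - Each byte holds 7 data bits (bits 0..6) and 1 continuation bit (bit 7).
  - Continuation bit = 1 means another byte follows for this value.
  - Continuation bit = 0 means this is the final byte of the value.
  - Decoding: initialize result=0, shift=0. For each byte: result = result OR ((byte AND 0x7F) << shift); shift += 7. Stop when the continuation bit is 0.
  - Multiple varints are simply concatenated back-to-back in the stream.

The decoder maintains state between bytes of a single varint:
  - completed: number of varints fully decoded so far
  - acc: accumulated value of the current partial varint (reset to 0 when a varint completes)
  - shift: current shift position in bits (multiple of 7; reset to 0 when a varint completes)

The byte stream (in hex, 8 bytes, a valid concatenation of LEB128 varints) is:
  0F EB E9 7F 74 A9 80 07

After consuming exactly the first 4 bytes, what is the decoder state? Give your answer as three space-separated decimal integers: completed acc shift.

Answer: 2 0 0

Derivation:
byte[0]=0x0F cont=0 payload=0x0F: varint #1 complete (value=15); reset -> completed=1 acc=0 shift=0
byte[1]=0xEB cont=1 payload=0x6B: acc |= 107<<0 -> completed=1 acc=107 shift=7
byte[2]=0xE9 cont=1 payload=0x69: acc |= 105<<7 -> completed=1 acc=13547 shift=14
byte[3]=0x7F cont=0 payload=0x7F: varint #2 complete (value=2094315); reset -> completed=2 acc=0 shift=0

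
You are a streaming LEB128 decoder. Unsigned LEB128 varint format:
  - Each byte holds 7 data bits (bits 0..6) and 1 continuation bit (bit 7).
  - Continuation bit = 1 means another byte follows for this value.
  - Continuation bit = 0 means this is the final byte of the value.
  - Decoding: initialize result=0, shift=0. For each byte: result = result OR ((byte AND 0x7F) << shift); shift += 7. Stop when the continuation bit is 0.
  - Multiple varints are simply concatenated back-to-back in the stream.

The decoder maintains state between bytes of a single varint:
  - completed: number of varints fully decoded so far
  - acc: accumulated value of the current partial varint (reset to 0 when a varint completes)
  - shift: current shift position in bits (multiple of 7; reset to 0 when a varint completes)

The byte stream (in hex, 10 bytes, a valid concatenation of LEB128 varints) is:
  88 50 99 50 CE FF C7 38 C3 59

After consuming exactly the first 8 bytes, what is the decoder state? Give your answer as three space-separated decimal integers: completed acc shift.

byte[0]=0x88 cont=1 payload=0x08: acc |= 8<<0 -> completed=0 acc=8 shift=7
byte[1]=0x50 cont=0 payload=0x50: varint #1 complete (value=10248); reset -> completed=1 acc=0 shift=0
byte[2]=0x99 cont=1 payload=0x19: acc |= 25<<0 -> completed=1 acc=25 shift=7
byte[3]=0x50 cont=0 payload=0x50: varint #2 complete (value=10265); reset -> completed=2 acc=0 shift=0
byte[4]=0xCE cont=1 payload=0x4E: acc |= 78<<0 -> completed=2 acc=78 shift=7
byte[5]=0xFF cont=1 payload=0x7F: acc |= 127<<7 -> completed=2 acc=16334 shift=14
byte[6]=0xC7 cont=1 payload=0x47: acc |= 71<<14 -> completed=2 acc=1179598 shift=21
byte[7]=0x38 cont=0 payload=0x38: varint #3 complete (value=118620110); reset -> completed=3 acc=0 shift=0

Answer: 3 0 0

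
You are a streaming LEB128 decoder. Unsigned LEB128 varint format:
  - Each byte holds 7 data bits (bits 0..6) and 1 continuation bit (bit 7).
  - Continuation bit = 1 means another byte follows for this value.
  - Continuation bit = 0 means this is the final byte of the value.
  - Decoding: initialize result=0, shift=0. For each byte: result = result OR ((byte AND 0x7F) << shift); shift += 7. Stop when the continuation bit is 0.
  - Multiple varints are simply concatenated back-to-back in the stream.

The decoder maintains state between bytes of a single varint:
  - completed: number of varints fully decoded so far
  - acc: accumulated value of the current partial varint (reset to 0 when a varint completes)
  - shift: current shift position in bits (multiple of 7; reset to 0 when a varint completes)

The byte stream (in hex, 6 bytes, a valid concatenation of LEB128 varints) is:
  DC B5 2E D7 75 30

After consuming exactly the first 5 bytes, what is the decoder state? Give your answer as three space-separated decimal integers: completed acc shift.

Answer: 2 0 0

Derivation:
byte[0]=0xDC cont=1 payload=0x5C: acc |= 92<<0 -> completed=0 acc=92 shift=7
byte[1]=0xB5 cont=1 payload=0x35: acc |= 53<<7 -> completed=0 acc=6876 shift=14
byte[2]=0x2E cont=0 payload=0x2E: varint #1 complete (value=760540); reset -> completed=1 acc=0 shift=0
byte[3]=0xD7 cont=1 payload=0x57: acc |= 87<<0 -> completed=1 acc=87 shift=7
byte[4]=0x75 cont=0 payload=0x75: varint #2 complete (value=15063); reset -> completed=2 acc=0 shift=0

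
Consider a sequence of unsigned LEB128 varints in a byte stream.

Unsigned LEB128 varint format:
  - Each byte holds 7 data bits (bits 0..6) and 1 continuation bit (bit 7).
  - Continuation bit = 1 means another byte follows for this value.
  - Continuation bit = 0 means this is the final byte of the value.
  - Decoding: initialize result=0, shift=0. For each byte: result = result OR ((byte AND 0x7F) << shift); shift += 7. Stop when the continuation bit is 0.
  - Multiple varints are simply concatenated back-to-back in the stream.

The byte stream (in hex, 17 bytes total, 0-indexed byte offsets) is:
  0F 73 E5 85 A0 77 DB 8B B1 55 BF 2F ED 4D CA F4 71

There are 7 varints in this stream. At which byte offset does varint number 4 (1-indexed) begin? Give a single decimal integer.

  byte[0]=0x0F cont=0 payload=0x0F=15: acc |= 15<<0 -> acc=15 shift=7 [end]
Varint 1: bytes[0:1] = 0F -> value 15 (1 byte(s))
  byte[1]=0x73 cont=0 payload=0x73=115: acc |= 115<<0 -> acc=115 shift=7 [end]
Varint 2: bytes[1:2] = 73 -> value 115 (1 byte(s))
  byte[2]=0xE5 cont=1 payload=0x65=101: acc |= 101<<0 -> acc=101 shift=7
  byte[3]=0x85 cont=1 payload=0x05=5: acc |= 5<<7 -> acc=741 shift=14
  byte[4]=0xA0 cont=1 payload=0x20=32: acc |= 32<<14 -> acc=525029 shift=21
  byte[5]=0x77 cont=0 payload=0x77=119: acc |= 119<<21 -> acc=250086117 shift=28 [end]
Varint 3: bytes[2:6] = E5 85 A0 77 -> value 250086117 (4 byte(s))
  byte[6]=0xDB cont=1 payload=0x5B=91: acc |= 91<<0 -> acc=91 shift=7
  byte[7]=0x8B cont=1 payload=0x0B=11: acc |= 11<<7 -> acc=1499 shift=14
  byte[8]=0xB1 cont=1 payload=0x31=49: acc |= 49<<14 -> acc=804315 shift=21
  byte[9]=0x55 cont=0 payload=0x55=85: acc |= 85<<21 -> acc=179062235 shift=28 [end]
Varint 4: bytes[6:10] = DB 8B B1 55 -> value 179062235 (4 byte(s))
  byte[10]=0xBF cont=1 payload=0x3F=63: acc |= 63<<0 -> acc=63 shift=7
  byte[11]=0x2F cont=0 payload=0x2F=47: acc |= 47<<7 -> acc=6079 shift=14 [end]
Varint 5: bytes[10:12] = BF 2F -> value 6079 (2 byte(s))
  byte[12]=0xED cont=1 payload=0x6D=109: acc |= 109<<0 -> acc=109 shift=7
  byte[13]=0x4D cont=0 payload=0x4D=77: acc |= 77<<7 -> acc=9965 shift=14 [end]
Varint 6: bytes[12:14] = ED 4D -> value 9965 (2 byte(s))
  byte[14]=0xCA cont=1 payload=0x4A=74: acc |= 74<<0 -> acc=74 shift=7
  byte[15]=0xF4 cont=1 payload=0x74=116: acc |= 116<<7 -> acc=14922 shift=14
  byte[16]=0x71 cont=0 payload=0x71=113: acc |= 113<<14 -> acc=1866314 shift=21 [end]
Varint 7: bytes[14:17] = CA F4 71 -> value 1866314 (3 byte(s))

Answer: 6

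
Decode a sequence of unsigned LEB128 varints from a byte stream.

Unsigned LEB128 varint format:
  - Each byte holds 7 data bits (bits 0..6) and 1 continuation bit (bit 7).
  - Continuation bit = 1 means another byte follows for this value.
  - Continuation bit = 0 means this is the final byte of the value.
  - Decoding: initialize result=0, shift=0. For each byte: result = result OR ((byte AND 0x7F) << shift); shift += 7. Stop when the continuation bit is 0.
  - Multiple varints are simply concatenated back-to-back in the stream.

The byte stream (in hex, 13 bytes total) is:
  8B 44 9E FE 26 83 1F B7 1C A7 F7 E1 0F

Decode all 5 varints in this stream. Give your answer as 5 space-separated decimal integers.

  byte[0]=0x8B cont=1 payload=0x0B=11: acc |= 11<<0 -> acc=11 shift=7
  byte[1]=0x44 cont=0 payload=0x44=68: acc |= 68<<7 -> acc=8715 shift=14 [end]
Varint 1: bytes[0:2] = 8B 44 -> value 8715 (2 byte(s))
  byte[2]=0x9E cont=1 payload=0x1E=30: acc |= 30<<0 -> acc=30 shift=7
  byte[3]=0xFE cont=1 payload=0x7E=126: acc |= 126<<7 -> acc=16158 shift=14
  byte[4]=0x26 cont=0 payload=0x26=38: acc |= 38<<14 -> acc=638750 shift=21 [end]
Varint 2: bytes[2:5] = 9E FE 26 -> value 638750 (3 byte(s))
  byte[5]=0x83 cont=1 payload=0x03=3: acc |= 3<<0 -> acc=3 shift=7
  byte[6]=0x1F cont=0 payload=0x1F=31: acc |= 31<<7 -> acc=3971 shift=14 [end]
Varint 3: bytes[5:7] = 83 1F -> value 3971 (2 byte(s))
  byte[7]=0xB7 cont=1 payload=0x37=55: acc |= 55<<0 -> acc=55 shift=7
  byte[8]=0x1C cont=0 payload=0x1C=28: acc |= 28<<7 -> acc=3639 shift=14 [end]
Varint 4: bytes[7:9] = B7 1C -> value 3639 (2 byte(s))
  byte[9]=0xA7 cont=1 payload=0x27=39: acc |= 39<<0 -> acc=39 shift=7
  byte[10]=0xF7 cont=1 payload=0x77=119: acc |= 119<<7 -> acc=15271 shift=14
  byte[11]=0xE1 cont=1 payload=0x61=97: acc |= 97<<14 -> acc=1604519 shift=21
  byte[12]=0x0F cont=0 payload=0x0F=15: acc |= 15<<21 -> acc=33061799 shift=28 [end]
Varint 5: bytes[9:13] = A7 F7 E1 0F -> value 33061799 (4 byte(s))

Answer: 8715 638750 3971 3639 33061799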